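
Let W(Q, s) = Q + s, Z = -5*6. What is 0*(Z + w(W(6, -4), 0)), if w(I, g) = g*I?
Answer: 0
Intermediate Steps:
Z = -30
w(I, g) = I*g
0*(Z + w(W(6, -4), 0)) = 0*(-30 + (6 - 4)*0) = 0*(-30 + 2*0) = 0*(-30 + 0) = 0*(-30) = 0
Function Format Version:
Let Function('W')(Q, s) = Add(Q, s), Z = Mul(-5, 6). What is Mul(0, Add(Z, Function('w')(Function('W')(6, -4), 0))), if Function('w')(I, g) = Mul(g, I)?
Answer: 0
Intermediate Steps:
Z = -30
Function('w')(I, g) = Mul(I, g)
Mul(0, Add(Z, Function('w')(Function('W')(6, -4), 0))) = Mul(0, Add(-30, Mul(Add(6, -4), 0))) = Mul(0, Add(-30, Mul(2, 0))) = Mul(0, Add(-30, 0)) = Mul(0, -30) = 0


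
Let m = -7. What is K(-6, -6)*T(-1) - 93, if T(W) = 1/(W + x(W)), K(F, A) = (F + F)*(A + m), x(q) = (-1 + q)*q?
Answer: 63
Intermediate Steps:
x(q) = q*(-1 + q)
K(F, A) = 2*F*(-7 + A) (K(F, A) = (F + F)*(A - 7) = (2*F)*(-7 + A) = 2*F*(-7 + A))
T(W) = 1/(W + W*(-1 + W))
K(-6, -6)*T(-1) - 93 = (2*(-6)*(-7 - 6))/(-1)² - 93 = (2*(-6)*(-13))*1 - 93 = 156*1 - 93 = 156 - 93 = 63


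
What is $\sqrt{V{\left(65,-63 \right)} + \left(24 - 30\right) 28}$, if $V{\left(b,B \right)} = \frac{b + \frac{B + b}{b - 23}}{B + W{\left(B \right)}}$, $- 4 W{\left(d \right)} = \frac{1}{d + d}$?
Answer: $\frac{6 i \sqrt{4733502582}}{31751} \approx 13.001 i$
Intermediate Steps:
$W{\left(d \right)} = - \frac{1}{8 d}$ ($W{\left(d \right)} = - \frac{1}{4 \left(d + d\right)} = - \frac{1}{4 \cdot 2 d} = - \frac{\frac{1}{2} \frac{1}{d}}{4} = - \frac{1}{8 d}$)
$V{\left(b,B \right)} = \frac{b + \frac{B + b}{-23 + b}}{B - \frac{1}{8 B}}$ ($V{\left(b,B \right)} = \frac{b + \frac{B + b}{b - 23}}{B - \frac{1}{8 B}} = \frac{b + \frac{B + b}{-23 + b}}{B - \frac{1}{8 B}}$)
$\sqrt{V{\left(65,-63 \right)} + \left(24 - 30\right) 28} = \sqrt{8 \left(-63\right) \frac{1}{23 - 65 + 8 \left(-63\right)^{2} \left(-23 + 65\right)} \left(-63 + 65^{2} - 1430\right) + \left(24 - 30\right) 28} = \sqrt{8 \left(-63\right) \frac{1}{23 - 65 + 8 \cdot 3969 \cdot 42} \left(-63 + 4225 - 1430\right) - 168} = \sqrt{8 \left(-63\right) \frac{1}{23 - 65 + 1333584} \cdot 2732 - 168} = \sqrt{8 \left(-63\right) \frac{1}{1333542} \cdot 2732 - 168} = \sqrt{- \frac{32784}{31751} - 168} = \sqrt{- \frac{5366952}{31751}} = \frac{6 i \sqrt{4733502582}}{31751}$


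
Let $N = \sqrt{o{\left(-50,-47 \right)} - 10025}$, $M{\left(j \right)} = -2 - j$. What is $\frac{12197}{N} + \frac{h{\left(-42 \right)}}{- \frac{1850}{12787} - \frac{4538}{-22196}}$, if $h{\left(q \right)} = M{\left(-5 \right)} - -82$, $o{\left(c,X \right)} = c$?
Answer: $\frac{12062360710}{8482403} - \frac{12197 i \sqrt{403}}{2015} \approx 1422.0 - 121.52 i$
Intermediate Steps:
$h{\left(q \right)} = 85$ ($h{\left(q \right)} = \left(-2 - -5\right) - -82 = \left(-2 + 5\right) + 82 = 3 + 82 = 85$)
$N = 5 i \sqrt{403}$ ($N = \sqrt{-50 - 10025} = \sqrt{-10075} = 5 i \sqrt{403} \approx 100.37 i$)
$\frac{12197}{N} + \frac{h{\left(-42 \right)}}{- \frac{1850}{12787} - \frac{4538}{-22196}} = \frac{12197}{5 i \sqrt{403}} + \frac{85}{- \frac{1850}{12787} - \frac{4538}{-22196}} = 12197 \left(- \frac{i \sqrt{403}}{2015}\right) + \frac{85}{\left(-1850\right) \frac{1}{12787} - - \frac{2269}{11098}} = - \frac{12197 i \sqrt{403}}{2015} + \frac{85}{- \frac{1850}{12787} + \frac{2269}{11098}} = - \frac{12197 i \sqrt{403}}{2015} + \frac{85}{\frac{8482403}{141910126}} = - \frac{12197 i \sqrt{403}}{2015} + 85 \cdot \frac{141910126}{8482403} = - \frac{12197 i \sqrt{403}}{2015} + \frac{12062360710}{8482403} = \frac{12062360710}{8482403} - \frac{12197 i \sqrt{403}}{2015}$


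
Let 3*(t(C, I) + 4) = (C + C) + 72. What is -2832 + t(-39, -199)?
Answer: -2838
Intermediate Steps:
t(C, I) = 20 + 2*C/3 (t(C, I) = -4 + ((C + C) + 72)/3 = -4 + (2*C + 72)/3 = -4 + (72 + 2*C)/3 = -4 + (24 + 2*C/3) = 20 + 2*C/3)
-2832 + t(-39, -199) = -2832 + (20 + (⅔)*(-39)) = -2832 + (20 - 26) = -2832 - 6 = -2838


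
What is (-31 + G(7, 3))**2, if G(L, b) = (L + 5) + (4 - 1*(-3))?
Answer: 144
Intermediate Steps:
G(L, b) = 12 + L (G(L, b) = (5 + L) + (4 + 3) = (5 + L) + 7 = 12 + L)
(-31 + G(7, 3))**2 = (-31 + (12 + 7))**2 = (-31 + 19)**2 = (-12)**2 = 144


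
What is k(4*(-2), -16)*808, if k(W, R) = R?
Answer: -12928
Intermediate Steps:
k(4*(-2), -16)*808 = -16*808 = -12928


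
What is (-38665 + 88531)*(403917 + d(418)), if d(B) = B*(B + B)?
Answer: 37567299090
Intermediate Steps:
d(B) = 2*B**2 (d(B) = B*(2*B) = 2*B**2)
(-38665 + 88531)*(403917 + d(418)) = (-38665 + 88531)*(403917 + 2*418**2) = 49866*(403917 + 2*174724) = 49866*(403917 + 349448) = 49866*753365 = 37567299090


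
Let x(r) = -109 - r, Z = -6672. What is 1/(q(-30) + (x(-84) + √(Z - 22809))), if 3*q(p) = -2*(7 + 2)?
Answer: -1/982 - I*√29481/30442 ≈ -0.0010183 - 0.0056402*I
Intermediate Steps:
q(p) = -6 (q(p) = (-2*(7 + 2))/3 = (-2*9)/3 = (⅓)*(-18) = -6)
1/(q(-30) + (x(-84) + √(Z - 22809))) = 1/(-6 + ((-109 - 1*(-84)) + √(-6672 - 22809))) = 1/(-6 + ((-109 + 84) + √(-29481))) = 1/(-6 + (-25 + I*√29481)) = 1/(-31 + I*√29481)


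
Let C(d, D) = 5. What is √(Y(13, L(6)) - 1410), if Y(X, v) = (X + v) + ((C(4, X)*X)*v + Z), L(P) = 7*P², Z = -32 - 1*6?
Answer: √15197 ≈ 123.28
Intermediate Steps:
Z = -38 (Z = -32 - 6 = -38)
Y(X, v) = -38 + X + v + 5*X*v (Y(X, v) = (X + v) + ((5*X)*v - 38) = (X + v) + (5*X*v - 38) = (X + v) + (-38 + 5*X*v) = -38 + X + v + 5*X*v)
√(Y(13, L(6)) - 1410) = √((-38 + 13 + 7*6² + 5*13*(7*6²)) - 1410) = √((-38 + 13 + 7*36 + 5*13*(7*36)) - 1410) = √((-38 + 13 + 252 + 5*13*252) - 1410) = √((-38 + 13 + 252 + 16380) - 1410) = √(16607 - 1410) = √15197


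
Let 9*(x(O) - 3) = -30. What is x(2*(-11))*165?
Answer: -55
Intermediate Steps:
x(O) = -⅓ (x(O) = 3 + (⅑)*(-30) = 3 - 10/3 = -⅓)
x(2*(-11))*165 = -⅓*165 = -55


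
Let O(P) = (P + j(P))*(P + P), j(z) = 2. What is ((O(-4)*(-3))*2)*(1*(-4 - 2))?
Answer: 576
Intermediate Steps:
O(P) = 2*P*(2 + P) (O(P) = (P + 2)*(P + P) = (2 + P)*(2*P) = 2*P*(2 + P))
((O(-4)*(-3))*2)*(1*(-4 - 2)) = (((2*(-4)*(2 - 4))*(-3))*2)*(1*(-4 - 2)) = (((2*(-4)*(-2))*(-3))*2)*(1*(-6)) = ((16*(-3))*2)*(-6) = -48*2*(-6) = -96*(-6) = 576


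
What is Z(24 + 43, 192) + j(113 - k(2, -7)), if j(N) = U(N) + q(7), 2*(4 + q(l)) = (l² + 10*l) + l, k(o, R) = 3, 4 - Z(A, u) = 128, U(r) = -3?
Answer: -68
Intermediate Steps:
Z(A, u) = -124 (Z(A, u) = 4 - 1*128 = 4 - 128 = -124)
q(l) = -4 + l²/2 + 11*l/2 (q(l) = -4 + ((l² + 10*l) + l)/2 = -4 + (l² + 11*l)/2 = -4 + (l²/2 + 11*l/2) = -4 + l²/2 + 11*l/2)
j(N) = 56 (j(N) = -3 + (-4 + (½)*7² + (11/2)*7) = -3 + (-4 + (½)*49 + 77/2) = -3 + (-4 + 49/2 + 77/2) = -3 + 59 = 56)
Z(24 + 43, 192) + j(113 - k(2, -7)) = -124 + 56 = -68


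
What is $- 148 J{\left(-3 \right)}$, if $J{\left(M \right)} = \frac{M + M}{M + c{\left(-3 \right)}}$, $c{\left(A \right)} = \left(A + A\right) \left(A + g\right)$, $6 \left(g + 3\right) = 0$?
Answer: $\frac{296}{11} \approx 26.909$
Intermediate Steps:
$g = -3$ ($g = -3 + \frac{1}{6} \cdot 0 = -3 + 0 = -3$)
$c{\left(A \right)} = 2 A \left(-3 + A\right)$ ($c{\left(A \right)} = \left(A + A\right) \left(A - 3\right) = 2 A \left(-3 + A\right)$)
$J{\left(M \right)} = \frac{2 M}{36 + M}$ ($J{\left(M \right)} = \frac{M + M}{M + 2 \left(-3\right) \left(-3 - 3\right)} = \frac{2 M}{M + 2 \left(-3\right) \left(-6\right)} = \frac{2 M}{M + 36} = \frac{2 M}{36 + M}$)
$- 148 J{\left(-3 \right)} = - 148 \cdot 2 \left(-3\right) \frac{1}{36 - 3} = - 148 \cdot 2 \left(-3\right) \frac{1}{33} = \left(-148\right) \left(- \frac{2}{11}\right) = \frac{296}{11}$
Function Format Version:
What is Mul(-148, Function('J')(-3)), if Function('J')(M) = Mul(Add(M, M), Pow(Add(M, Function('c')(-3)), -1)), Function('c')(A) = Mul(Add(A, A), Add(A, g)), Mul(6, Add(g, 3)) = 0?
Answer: Rational(296, 11) ≈ 26.909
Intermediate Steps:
g = -3 (g = Add(-3, Mul(Rational(1, 6), 0)) = Add(-3, 0) = -3)
Function('c')(A) = Mul(2, A, Add(-3, A)) (Function('c')(A) = Mul(Add(A, A), Add(A, -3)) = Mul(Mul(2, A), Add(-3, A)) = Mul(2, A, Add(-3, A)))
Function('J')(M) = Mul(2, M, Pow(Add(36, M), -1)) (Function('J')(M) = Mul(Add(M, M), Pow(Add(M, Mul(2, -3, Add(-3, -3))), -1)) = Mul(Mul(2, M), Pow(Add(M, Mul(2, -3, -6)), -1)) = Mul(Mul(2, M), Pow(Add(M, 36), -1)) = Mul(Mul(2, M), Pow(Add(36, M), -1)) = Mul(2, M, Pow(Add(36, M), -1)))
Mul(-148, Function('J')(-3)) = Mul(-148, Mul(2, -3, Pow(Add(36, -3), -1))) = Mul(-148, Mul(2, -3, Pow(33, -1))) = Mul(-148, Mul(2, -3, Rational(1, 33))) = Mul(-148, Rational(-2, 11)) = Rational(296, 11)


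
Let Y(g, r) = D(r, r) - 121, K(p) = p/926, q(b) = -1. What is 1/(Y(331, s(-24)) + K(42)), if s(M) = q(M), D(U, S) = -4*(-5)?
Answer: -463/46742 ≈ -0.0099054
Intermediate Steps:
D(U, S) = 20
s(M) = -1
K(p) = p/926 (K(p) = p*(1/926) = p/926)
Y(g, r) = -101 (Y(g, r) = 20 - 121 = -101)
1/(Y(331, s(-24)) + K(42)) = 1/(-101 + (1/926)*42) = 1/(-101 + 21/463) = 1/(-46742/463) = -463/46742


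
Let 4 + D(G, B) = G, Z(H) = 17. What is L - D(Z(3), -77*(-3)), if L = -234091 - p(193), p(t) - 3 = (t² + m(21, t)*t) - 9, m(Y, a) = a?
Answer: -308596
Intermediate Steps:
D(G, B) = -4 + G
p(t) = -6 + 2*t² (p(t) = 3 + ((t² + t*t) - 9) = 3 + ((t² + t²) - 9) = 3 + (2*t² - 9) = 3 + (-9 + 2*t²) = -6 + 2*t²)
L = -308583 (L = -234091 - (-6 + 2*193²) = -234091 - (-6 + 2*37249) = -234091 - (-6 + 74498) = -234091 - 1*74492 = -234091 - 74492 = -308583)
L - D(Z(3), -77*(-3)) = -308583 - (-4 + 17) = -308583 - 1*13 = -308583 - 13 = -308596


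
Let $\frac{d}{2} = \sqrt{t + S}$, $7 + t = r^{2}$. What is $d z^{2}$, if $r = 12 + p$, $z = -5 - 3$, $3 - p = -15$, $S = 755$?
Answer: $512 \sqrt{103} \approx 5196.2$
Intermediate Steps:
$p = 18$ ($p = 3 - -15 = 3 + 15 = 18$)
$z = -8$
$r = 30$ ($r = 12 + 18 = 30$)
$t = 893$ ($t = -7 + 30^{2} = -7 + 900 = 893$)
$d = 8 \sqrt{103}$ ($d = 2 \sqrt{893 + 755} = 2 \sqrt{1648} = 2 \cdot 4 \sqrt{103} = 8 \sqrt{103} \approx 81.191$)
$d z^{2} = 8 \sqrt{103} \left(-8\right)^{2} = 8 \sqrt{103} \cdot 64 = 512 \sqrt{103}$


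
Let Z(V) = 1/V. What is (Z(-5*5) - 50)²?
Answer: 1565001/625 ≈ 2504.0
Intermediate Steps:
(Z(-5*5) - 50)² = (1/(-5*5) - 50)² = (1/(-25) - 50)² = (-1/25 - 50)² = (-1251/25)² = 1565001/625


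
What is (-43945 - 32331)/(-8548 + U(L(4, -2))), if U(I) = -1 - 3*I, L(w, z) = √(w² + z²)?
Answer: 652083524/73085221 - 457656*√5/73085221 ≈ 8.9082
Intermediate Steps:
(-43945 - 32331)/(-8548 + U(L(4, -2))) = (-43945 - 32331)/(-8548 + (-1 - 3*√(4² + (-2)²))) = -76276/(-8548 + (-1 - 3*√(16 + 4))) = -76276/(-8548 + (-1 - 6*√5)) = -76276/(-8549 - 6*√5)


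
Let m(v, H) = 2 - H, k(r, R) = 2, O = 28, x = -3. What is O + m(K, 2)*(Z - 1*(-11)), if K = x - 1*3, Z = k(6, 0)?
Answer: 28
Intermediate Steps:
Z = 2
K = -6 (K = -3 - 1*3 = -3 - 3 = -6)
O + m(K, 2)*(Z - 1*(-11)) = 28 + (2 - 1*2)*(2 - 1*(-11)) = 28 + (2 - 2)*(2 + 11) = 28 + 0*13 = 28 + 0 = 28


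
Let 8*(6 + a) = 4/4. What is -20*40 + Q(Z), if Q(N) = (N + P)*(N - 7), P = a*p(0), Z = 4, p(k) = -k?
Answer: -812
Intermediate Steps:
a = -47/8 (a = -6 + (4/4)/8 = -6 + (4*(¼))/8 = -6 + (⅛)*1 = -6 + ⅛ = -47/8 ≈ -5.8750)
P = 0 (P = -(-47)*0/8 = -47/8*0 = 0)
Q(N) = N*(-7 + N) (Q(N) = (N + 0)*(N - 7) = N*(-7 + N))
-20*40 + Q(Z) = -20*40 + 4*(-7 + 4) = -800 + 4*(-3) = -800 - 12 = -812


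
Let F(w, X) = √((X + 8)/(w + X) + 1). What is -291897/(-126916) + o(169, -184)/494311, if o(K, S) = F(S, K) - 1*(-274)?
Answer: 144322672951/62735974876 + 3*I*√30/2471555 ≈ 2.3005 + 6.6483e-6*I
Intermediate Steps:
F(w, X) = √(1 + (8 + X)/(X + w)) (F(w, X) = √((8 + X)/(X + w) + 1) = √(1 + (8 + X)/(X + w)))
o(K, S) = 274 + √((8 + S + 2*K)/(K + S)) (o(K, S) = √((8 + S + 2*K)/(K + S)) - 1*(-274) = √((8 + S + 2*K)/(K + S)) + 274 = 274 + √((8 + S + 2*K)/(K + S)))
-291897/(-126916) + o(169, -184)/494311 = -291897/(-126916) + (274 + √((8 - 184 + 2*169)/(169 - 184)))/494311 = -291897*(-1/126916) + (274 + √((8 - 184 + 338)/(-15)))*(1/494311) = 291897/126916 + (274 + √(-1/15*162))*(1/494311) = 291897/126916 + (274 + √(-54/5))*(1/494311) = 291897/126916 + (274 + 3*I*√30/5)*(1/494311) = 291897/126916 + (274/494311 + 3*I*√30/2471555) = 144322672951/62735974876 + 3*I*√30/2471555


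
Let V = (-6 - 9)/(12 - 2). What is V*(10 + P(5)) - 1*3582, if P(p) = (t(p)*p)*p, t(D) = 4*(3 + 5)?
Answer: -4797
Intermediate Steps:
V = -3/2 (V = -15/10 = -15*1/10 = -3/2 ≈ -1.5000)
t(D) = 32 (t(D) = 4*8 = 32)
P(p) = 32*p**2 (P(p) = (32*p)*p = 32*p**2)
V*(10 + P(5)) - 1*3582 = -3*(10 + 32*5**2)/2 - 1*3582 = -3*(10 + 32*25)/2 - 3582 = -3*(10 + 800)/2 - 3582 = -3/2*810 - 3582 = -1215 - 3582 = -4797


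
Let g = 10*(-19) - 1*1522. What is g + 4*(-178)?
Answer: -2424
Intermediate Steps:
g = -1712 (g = -190 - 1522 = -1712)
g + 4*(-178) = -1712 + 4*(-178) = -1712 - 712 = -2424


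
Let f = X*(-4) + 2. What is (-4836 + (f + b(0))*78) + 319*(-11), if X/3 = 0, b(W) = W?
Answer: -8189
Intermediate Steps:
X = 0 (X = 3*0 = 0)
f = 2 (f = 0*(-4) + 2 = 0 + 2 = 2)
(-4836 + (f + b(0))*78) + 319*(-11) = (-4836 + (2 + 0)*78) + 319*(-11) = (-4836 + 2*78) - 3509 = (-4836 + 156) - 3509 = -4680 - 3509 = -8189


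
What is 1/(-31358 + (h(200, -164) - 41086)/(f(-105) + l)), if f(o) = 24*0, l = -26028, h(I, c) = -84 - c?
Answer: -13014/408072509 ≈ -3.1891e-5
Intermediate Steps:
f(o) = 0
1/(-31358 + (h(200, -164) - 41086)/(f(-105) + l)) = 1/(-31358 + ((-84 - 1*(-164)) - 41086)/(0 - 26028)) = 1/(-31358 + ((-84 + 164) - 41086)/(-26028)) = 1/(-31358 + (80 - 41086)*(-1/26028)) = 1/(-31358 - 41006*(-1/26028)) = 1/(-31358 + 20503/13014) = 1/(-408072509/13014) = -13014/408072509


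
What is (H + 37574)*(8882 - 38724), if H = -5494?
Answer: -957331360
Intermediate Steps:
(H + 37574)*(8882 - 38724) = (-5494 + 37574)*(8882 - 38724) = 32080*(-29842) = -957331360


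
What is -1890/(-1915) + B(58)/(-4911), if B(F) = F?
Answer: 1834144/1880913 ≈ 0.97513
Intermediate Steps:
-1890/(-1915) + B(58)/(-4911) = -1890/(-1915) + 58/(-4911) = -1890*(-1/1915) + 58*(-1/4911) = 378/383 - 58/4911 = 1834144/1880913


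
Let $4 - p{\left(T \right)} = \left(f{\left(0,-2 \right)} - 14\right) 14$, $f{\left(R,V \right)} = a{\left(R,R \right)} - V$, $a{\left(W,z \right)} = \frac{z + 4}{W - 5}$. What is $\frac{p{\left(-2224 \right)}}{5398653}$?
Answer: $\frac{916}{26993265} \approx 3.3934 \cdot 10^{-5}$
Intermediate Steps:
$a{\left(W,z \right)} = \frac{4 + z}{-5 + W}$
$f{\left(R,V \right)} = - V + \frac{4 + R}{-5 + R}$ ($f{\left(R,V \right)} = \frac{4 + R}{-5 + R} - V = - V + \frac{4 + R}{-5 + R}$)
$p{\left(T \right)} = \frac{916}{5}$ ($p{\left(T \right)} = 4 - \left(\frac{4 + 0 - - 2 \left(-5 + 0\right)}{-5 + 0} - 14\right) 14 = 4 - \left(\frac{4 + 0 - \left(-2\right) \left(-5\right)}{-5} - 14\right) 14 = 4 - \left(- \frac{4 + 0 - 10}{5} - 14\right) 14 = 4 - \left(\left(- \frac{1}{5}\right) \left(-6\right) - 14\right) 14 = 4 - \left(\frac{6}{5} - 14\right) 14 = 4 - \left(- \frac{64}{5}\right) 14 = 4 - - \frac{896}{5} = 4 + \frac{896}{5} = \frac{916}{5}$)
$\frac{p{\left(-2224 \right)}}{5398653} = \frac{916}{5 \cdot 5398653} = \frac{916}{5} \cdot \frac{1}{5398653} = \frac{916}{26993265}$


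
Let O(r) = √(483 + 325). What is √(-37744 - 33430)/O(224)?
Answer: I*√3594287/202 ≈ 9.3855*I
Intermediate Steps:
O(r) = 2*√202 (O(r) = √808 = 2*√202)
√(-37744 - 33430)/O(224) = √(-37744 - 33430)/((2*√202)) = √(-71174)*(√202/404) = (I*√71174)*(√202/404) = I*√3594287/202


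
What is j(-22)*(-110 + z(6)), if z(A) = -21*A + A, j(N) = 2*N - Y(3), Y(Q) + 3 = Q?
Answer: 10120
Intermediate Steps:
Y(Q) = -3 + Q
j(N) = 2*N (j(N) = 2*N - (-3 + 3) = 2*N - 1*0 = 2*N + 0 = 2*N)
z(A) = -20*A
j(-22)*(-110 + z(6)) = (2*(-22))*(-110 - 20*6) = -44*(-110 - 120) = -44*(-230) = 10120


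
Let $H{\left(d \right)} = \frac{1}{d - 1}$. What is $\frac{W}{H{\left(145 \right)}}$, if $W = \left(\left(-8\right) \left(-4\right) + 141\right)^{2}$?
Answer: $4309776$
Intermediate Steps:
$H{\left(d \right)} = \frac{1}{-1 + d}$
$W = 29929$ ($W = \left(32 + 141\right)^{2} = 173^{2} = 29929$)
$\frac{W}{H{\left(145 \right)}} = \frac{29929}{\frac{1}{-1 + 145}} = \frac{29929}{\frac{1}{144}} = 29929 \frac{1}{\frac{1}{144}} = 29929 \cdot 144 = 4309776$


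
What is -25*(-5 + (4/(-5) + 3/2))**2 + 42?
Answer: -1681/4 ≈ -420.25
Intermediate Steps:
-25*(-5 + (4/(-5) + 3/2))**2 + 42 = -25*(-5 + (4*(-1/5) + 3*(1/2)))**2 + 42 = -25*(-5 + (-4/5 + 3/2))**2 + 42 = -25*(-5 + 7/10)**2 + 42 = -25*(-43/10)**2 + 42 = -25*1849/100 + 42 = -1849/4 + 42 = -1681/4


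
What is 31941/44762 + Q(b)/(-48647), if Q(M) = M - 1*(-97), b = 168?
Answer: 1541971897/2177537014 ≈ 0.70813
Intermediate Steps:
Q(M) = 97 + M (Q(M) = M + 97 = 97 + M)
31941/44762 + Q(b)/(-48647) = 31941/44762 + (97 + 168)/(-48647) = 31941*(1/44762) + 265*(-1/48647) = 31941/44762 - 265/48647 = 1541971897/2177537014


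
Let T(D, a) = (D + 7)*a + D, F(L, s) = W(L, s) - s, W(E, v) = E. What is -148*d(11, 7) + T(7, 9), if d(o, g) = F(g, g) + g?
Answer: -903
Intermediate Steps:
F(L, s) = L - s
T(D, a) = D + a*(7 + D) (T(D, a) = (7 + D)*a + D = a*(7 + D) + D = D + a*(7 + D))
d(o, g) = g (d(o, g) = (g - g) + g = 0 + g = g)
-148*d(11, 7) + T(7, 9) = -148*7 + (7 + 7*9 + 7*9) = -1036 + (7 + 63 + 63) = -1036 + 133 = -903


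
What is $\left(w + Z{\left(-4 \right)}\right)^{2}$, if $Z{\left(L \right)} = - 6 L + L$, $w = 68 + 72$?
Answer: $25600$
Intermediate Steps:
$w = 140$
$Z{\left(L \right)} = - 5 L$
$\left(w + Z{\left(-4 \right)}\right)^{2} = \left(140 - -20\right)^{2} = \left(140 + 20\right)^{2} = 160^{2} = 25600$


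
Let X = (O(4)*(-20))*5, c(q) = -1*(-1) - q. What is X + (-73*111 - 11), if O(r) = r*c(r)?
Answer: -6914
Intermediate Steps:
c(q) = 1 - q
O(r) = r*(1 - r)
X = 1200 (X = ((4*(1 - 1*4))*(-20))*5 = ((4*(1 - 4))*(-20))*5 = ((4*(-3))*(-20))*5 = -12*(-20)*5 = 240*5 = 1200)
X + (-73*111 - 11) = 1200 + (-73*111 - 11) = 1200 + (-8103 - 11) = 1200 - 8114 = -6914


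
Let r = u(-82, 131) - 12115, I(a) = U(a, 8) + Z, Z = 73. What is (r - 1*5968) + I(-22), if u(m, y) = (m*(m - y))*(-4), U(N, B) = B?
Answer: -87866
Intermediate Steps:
u(m, y) = -4*m*(m - y)
I(a) = 81 (I(a) = 8 + 73 = 81)
r = -81979 (r = 4*(-82)*(131 - 1*(-82)) - 12115 = 4*(-82)*(131 + 82) - 12115 = 4*(-82)*213 - 12115 = -69864 - 12115 = -81979)
(r - 1*5968) + I(-22) = (-81979 - 1*5968) + 81 = (-81979 - 5968) + 81 = -87947 + 81 = -87866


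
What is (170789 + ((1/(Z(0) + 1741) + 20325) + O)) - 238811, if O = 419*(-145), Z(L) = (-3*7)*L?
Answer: -188814931/1741 ≈ -1.0845e+5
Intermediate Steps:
Z(L) = -21*L
O = -60755
(170789 + ((1/(Z(0) + 1741) + 20325) + O)) - 238811 = (170789 + ((1/(-21*0 + 1741) + 20325) - 60755)) - 238811 = (170789 + ((1/(0 + 1741) + 20325) - 60755)) - 238811 = (170789 + ((1/1741 + 20325) - 60755)) - 238811 = (170789 + (35385826/1741 - 60755)) - 238811 = (170789 - 70388629/1741) - 238811 = 226955020/1741 - 238811 = -188814931/1741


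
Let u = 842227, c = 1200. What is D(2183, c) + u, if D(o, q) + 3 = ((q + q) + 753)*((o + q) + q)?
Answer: 15292423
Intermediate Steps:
D(o, q) = -3 + (753 + 2*q)*(o + 2*q) (D(o, q) = -3 + ((q + q) + 753)*((o + q) + q) = -3 + (2*q + 753)*(o + 2*q) = -3 + (753 + 2*q)*(o + 2*q))
D(2183, c) + u = (-3 + 4*1200² + 753*2183 + 1506*1200 + 2*2183*1200) + 842227 = (-3 + 4*1440000 + 1643799 + 1807200 + 5239200) + 842227 = (-3 + 5760000 + 1643799 + 1807200 + 5239200) + 842227 = 14450196 + 842227 = 15292423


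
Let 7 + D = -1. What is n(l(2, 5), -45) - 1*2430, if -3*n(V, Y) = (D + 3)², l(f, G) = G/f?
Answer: -7315/3 ≈ -2438.3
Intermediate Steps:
D = -8 (D = -7 - 1 = -8)
n(V, Y) = -25/3 (n(V, Y) = -(-8 + 3)²/3 = -⅓*(-5)² = -⅓*25 = -25/3)
n(l(2, 5), -45) - 1*2430 = -25/3 - 1*2430 = -25/3 - 2430 = -7315/3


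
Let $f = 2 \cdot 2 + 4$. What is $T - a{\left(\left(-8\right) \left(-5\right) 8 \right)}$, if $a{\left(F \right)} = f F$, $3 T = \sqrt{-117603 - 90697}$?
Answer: $-2560 + \frac{10 i \sqrt{2083}}{3} \approx -2560.0 + 152.13 i$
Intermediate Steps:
$f = 8$ ($f = 4 + 4 = 8$)
$T = \frac{10 i \sqrt{2083}}{3}$ ($T = \frac{\sqrt{-117603 - 90697}}{3} = \frac{\sqrt{-208300}}{3} = \frac{10 i \sqrt{2083}}{3} \approx 152.13 i$)
$a{\left(F \right)} = 8 F$
$T - a{\left(\left(-8\right) \left(-5\right) 8 \right)} = \frac{10 i \sqrt{2083}}{3} - 8 \left(-8\right) \left(-5\right) 8 = \frac{10 i \sqrt{2083}}{3} - 8 \cdot 40 \cdot 8 = \frac{10 i \sqrt{2083}}{3} - 8 \cdot 320 = \frac{10 i \sqrt{2083}}{3} - 2560 = -2560 + \frac{10 i \sqrt{2083}}{3}$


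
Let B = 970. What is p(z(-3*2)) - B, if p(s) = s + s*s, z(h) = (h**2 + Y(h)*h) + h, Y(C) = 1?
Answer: -370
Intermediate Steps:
z(h) = h**2 + 2*h (z(h) = (h**2 + 1*h) + h = (h**2 + h) + h = (h + h**2) + h = h**2 + 2*h)
p(s) = s + s**2
p(z(-3*2)) - B = ((-3*2)*(2 - 3*2))*(1 + (-3*2)*(2 - 3*2)) - 1*970 = (-6*(2 - 6))*(1 - 6*(2 - 6)) - 970 = (-6*(-4))*(1 - 6*(-4)) - 970 = 24*(1 + 24) - 970 = 24*25 - 970 = 600 - 970 = -370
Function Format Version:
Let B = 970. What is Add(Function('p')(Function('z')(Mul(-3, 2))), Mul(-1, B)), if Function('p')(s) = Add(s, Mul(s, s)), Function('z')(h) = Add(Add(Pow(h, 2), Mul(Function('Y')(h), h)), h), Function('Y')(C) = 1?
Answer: -370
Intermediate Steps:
Function('z')(h) = Add(Pow(h, 2), Mul(2, h)) (Function('z')(h) = Add(Add(Pow(h, 2), Mul(1, h)), h) = Add(Add(Pow(h, 2), h), h) = Add(Add(h, Pow(h, 2)), h) = Add(Pow(h, 2), Mul(2, h)))
Function('p')(s) = Add(s, Pow(s, 2))
Add(Function('p')(Function('z')(Mul(-3, 2))), Mul(-1, B)) = Add(Mul(Mul(Mul(-3, 2), Add(2, Mul(-3, 2))), Add(1, Mul(Mul(-3, 2), Add(2, Mul(-3, 2))))), Mul(-1, 970)) = Add(Mul(Mul(-6, Add(2, -6)), Add(1, Mul(-6, Add(2, -6)))), -970) = Add(Mul(Mul(-6, -4), Add(1, Mul(-6, -4))), -970) = Add(Mul(24, Add(1, 24)), -970) = Add(Mul(24, 25), -970) = Add(600, -970) = -370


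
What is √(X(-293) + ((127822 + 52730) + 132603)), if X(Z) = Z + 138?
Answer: 10*√3130 ≈ 559.46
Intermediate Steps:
X(Z) = 138 + Z
√(X(-293) + ((127822 + 52730) + 132603)) = √((138 - 293) + ((127822 + 52730) + 132603)) = √(-155 + (180552 + 132603)) = √(-155 + 313155) = √313000 = 10*√3130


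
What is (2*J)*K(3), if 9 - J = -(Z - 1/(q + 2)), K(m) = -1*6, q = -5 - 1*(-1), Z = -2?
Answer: -90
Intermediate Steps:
q = -4 (q = -5 + 1 = -4)
K(m) = -6
J = 15/2 (J = 9 - (-1)*(-2 - 1/(-4 + 2)) = 9 - (-1)*(-2 - 1/(-2)) = 9 - (-1)*(-2 - 1*(-½)) = 9 - (-1)*(-2 + ½) = 9 - (-1)*(-3)/2 = 9 - 1*3/2 = 9 - 3/2 = 15/2 ≈ 7.5000)
(2*J)*K(3) = (2*(15/2))*(-6) = 15*(-6) = -90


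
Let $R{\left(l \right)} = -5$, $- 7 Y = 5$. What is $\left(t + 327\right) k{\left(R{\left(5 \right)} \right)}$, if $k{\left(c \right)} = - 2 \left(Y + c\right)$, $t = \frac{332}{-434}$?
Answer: $\frac{5663440}{1519} \approx 3728.4$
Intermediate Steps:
$Y = - \frac{5}{7}$ ($Y = \left(- \frac{1}{7}\right) 5 = - \frac{5}{7} \approx -0.71429$)
$t = - \frac{166}{217}$ ($t = 332 \left(- \frac{1}{434}\right) = - \frac{166}{217} \approx -0.76498$)
$k{\left(c \right)} = \frac{10}{7} - 2 c$ ($k{\left(c \right)} = - 2 \left(- \frac{5}{7} + c\right) = \frac{10}{7} - 2 c$)
$\left(t + 327\right) k{\left(R{\left(5 \right)} \right)} = \left(- \frac{166}{217} + 327\right) \left(\frac{10}{7} - -10\right) = \frac{70793 \left(\frac{10}{7} + 10\right)}{217} = \frac{70793}{217} \cdot \frac{80}{7} = \frac{5663440}{1519}$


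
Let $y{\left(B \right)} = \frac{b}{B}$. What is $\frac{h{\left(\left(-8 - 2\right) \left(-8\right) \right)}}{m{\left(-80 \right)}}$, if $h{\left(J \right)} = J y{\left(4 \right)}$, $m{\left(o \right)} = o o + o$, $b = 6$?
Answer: $\frac{3}{158} \approx 0.018987$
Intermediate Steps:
$y{\left(B \right)} = \frac{6}{B}$
$m{\left(o \right)} = o + o^{2}$ ($m{\left(o \right)} = o^{2} + o = o + o^{2}$)
$h{\left(J \right)} = \frac{3 J}{2}$ ($h{\left(J \right)} = J \frac{6}{4} = J 6 \cdot \frac{1}{4} = J \frac{3}{2} = \frac{3 J}{2}$)
$\frac{h{\left(\left(-8 - 2\right) \left(-8\right) \right)}}{m{\left(-80 \right)}} = \frac{\frac{3}{2} \left(-8 - 2\right) \left(-8\right)}{\left(-80\right) \left(1 - 80\right)} = \frac{\frac{3}{2} \left(\left(-10\right) \left(-8\right)\right)}{\left(-80\right) \left(-79\right)} = \frac{\frac{3}{2} \cdot 80}{6320} = 120 \cdot \frac{1}{6320} = \frac{3}{158}$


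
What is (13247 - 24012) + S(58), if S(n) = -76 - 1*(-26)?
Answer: -10815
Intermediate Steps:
S(n) = -50 (S(n) = -76 + 26 = -50)
(13247 - 24012) + S(58) = (13247 - 24012) - 50 = -10765 - 50 = -10815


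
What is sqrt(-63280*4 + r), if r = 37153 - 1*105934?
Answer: I*sqrt(321901) ≈ 567.36*I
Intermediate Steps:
r = -68781 (r = 37153 - 105934 = -68781)
sqrt(-63280*4 + r) = sqrt(-63280*4 - 68781) = sqrt(-253120 - 68781) = sqrt(-321901) = I*sqrt(321901)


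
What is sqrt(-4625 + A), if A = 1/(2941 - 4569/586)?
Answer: I*sqrt(1725087729463)/19313 ≈ 68.007*I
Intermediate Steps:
A = 586/1718857 (A = 1/(2941 - 4569*1/586) = 1/(2941 - 4569/586) = 1/(1718857/586) = 586/1718857 ≈ 0.00034092)
sqrt(-4625 + A) = sqrt(-4625 + 586/1718857) = sqrt(-7949713039/1718857) = I*sqrt(1725087729463)/19313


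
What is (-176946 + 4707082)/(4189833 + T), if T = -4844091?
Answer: -2265068/327129 ≈ -6.9241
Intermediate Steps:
(-176946 + 4707082)/(4189833 + T) = (-176946 + 4707082)/(4189833 - 4844091) = 4530136/(-654258) = 4530136*(-1/654258) = -2265068/327129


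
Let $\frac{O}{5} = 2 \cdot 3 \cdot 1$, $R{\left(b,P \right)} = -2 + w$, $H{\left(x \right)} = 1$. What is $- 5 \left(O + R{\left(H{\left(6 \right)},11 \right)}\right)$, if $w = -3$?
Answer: $-125$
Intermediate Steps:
$R{\left(b,P \right)} = -5$ ($R{\left(b,P \right)} = -2 - 3 = -5$)
$O = 30$ ($O = 5 \cdot 2 \cdot 3 \cdot 1 = 5 \cdot 6 \cdot 1 = 5 \cdot 6 = 30$)
$- 5 \left(O + R{\left(H{\left(6 \right)},11 \right)}\right) = - 5 \left(30 - 5\right) = \left(-5\right) 25 = -125$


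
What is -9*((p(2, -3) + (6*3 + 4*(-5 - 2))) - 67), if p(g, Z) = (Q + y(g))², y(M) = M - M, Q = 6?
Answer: 369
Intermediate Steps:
y(M) = 0
p(g, Z) = 36 (p(g, Z) = (6 + 0)² = 6² = 36)
-9*((p(2, -3) + (6*3 + 4*(-5 - 2))) - 67) = -9*((36 + (6*3 + 4*(-5 - 2))) - 67) = -9*((36 + (18 + 4*(-7))) - 67) = -9*((36 + (18 - 28)) - 67) = -9*((36 - 10) - 67) = -9*(26 - 67) = -9*(-41) = 369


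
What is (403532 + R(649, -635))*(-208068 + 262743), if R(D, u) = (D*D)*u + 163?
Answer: -14601447544500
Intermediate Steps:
R(D, u) = 163 + u*D² (R(D, u) = D²*u + 163 = u*D² + 163 = 163 + u*D²)
(403532 + R(649, -635))*(-208068 + 262743) = (403532 + (163 - 635*649²))*(-208068 + 262743) = (403532 + (163 - 635*421201))*54675 = (403532 + (163 - 267462635))*54675 = (403532 - 267462472)*54675 = -267058940*54675 = -14601447544500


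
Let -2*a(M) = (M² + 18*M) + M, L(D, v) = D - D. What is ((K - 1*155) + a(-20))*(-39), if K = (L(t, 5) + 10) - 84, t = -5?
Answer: 9321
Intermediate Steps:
L(D, v) = 0
K = -74 (K = (0 + 10) - 84 = 10 - 84 = -74)
a(M) = -19*M/2 - M²/2 (a(M) = -((M² + 18*M) + M)/2 = -(M² + 19*M)/2 = -19*M/2 - M²/2)
((K - 1*155) + a(-20))*(-39) = ((-74 - 1*155) - ½*(-20)*(19 - 20))*(-39) = ((-74 - 155) - ½*(-20)*(-1))*(-39) = (-229 - 10)*(-39) = -239*(-39) = 9321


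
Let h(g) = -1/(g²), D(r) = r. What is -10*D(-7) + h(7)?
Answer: 3429/49 ≈ 69.980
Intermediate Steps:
h(g) = -1/g²
-10*D(-7) + h(7) = -10*(-7) - 1/7² = 70 - 1*1/49 = 70 - 1/49 = 3429/49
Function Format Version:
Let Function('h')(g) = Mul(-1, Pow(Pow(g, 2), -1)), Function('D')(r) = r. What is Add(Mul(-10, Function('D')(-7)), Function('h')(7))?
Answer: Rational(3429, 49) ≈ 69.980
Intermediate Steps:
Function('h')(g) = Mul(-1, Pow(g, -2))
Add(Mul(-10, Function('D')(-7)), Function('h')(7)) = Add(Mul(-10, -7), Mul(-1, Pow(7, -2))) = Add(70, Mul(-1, Rational(1, 49))) = Add(70, Rational(-1, 49)) = Rational(3429, 49)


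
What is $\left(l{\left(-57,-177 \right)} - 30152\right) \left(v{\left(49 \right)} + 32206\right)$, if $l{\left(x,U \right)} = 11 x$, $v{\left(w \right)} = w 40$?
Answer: $-1051595314$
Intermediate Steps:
$v{\left(w \right)} = 40 w$
$\left(l{\left(-57,-177 \right)} - 30152\right) \left(v{\left(49 \right)} + 32206\right) = \left(11 \left(-57\right) - 30152\right) \left(40 \cdot 49 + 32206\right) = \left(-627 - 30152\right) \left(1960 + 32206\right) = \left(-627 - 30152\right) 34166 = \left(-30779\right) 34166 = -1051595314$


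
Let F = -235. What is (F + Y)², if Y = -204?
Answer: 192721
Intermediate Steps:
(F + Y)² = (-235 - 204)² = (-439)² = 192721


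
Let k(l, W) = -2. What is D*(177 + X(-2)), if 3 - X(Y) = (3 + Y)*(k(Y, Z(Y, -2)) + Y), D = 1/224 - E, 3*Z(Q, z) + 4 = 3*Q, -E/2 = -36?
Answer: -370921/28 ≈ -13247.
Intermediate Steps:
E = 72 (E = -2*(-36) = 72)
Z(Q, z) = -4/3 + Q (Z(Q, z) = -4/3 + (3*Q)/3 = -4/3 + Q)
D = -16127/224 (D = 1/224 - 1*72 = 1/224 - 72 = -16127/224 ≈ -71.995)
X(Y) = 3 - (-2 + Y)*(3 + Y) (X(Y) = 3 - (3 + Y)*(-2 + Y) = 3 - (-2 + Y)*(3 + Y))
D*(177 + X(-2)) = -16127*(177 + (9 - 1*(-2) - 1*(-2)**2))/224 = -16127*(177 + (9 + 2 - 1*4))/224 = -16127*(177 + (9 + 2 - 4))/224 = -16127*(177 + 7)/224 = -16127/224*184 = -370921/28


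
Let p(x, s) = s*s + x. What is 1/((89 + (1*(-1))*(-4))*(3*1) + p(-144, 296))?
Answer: 1/87751 ≈ 1.1396e-5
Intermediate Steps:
p(x, s) = x + s² (p(x, s) = s² + x = x + s²)
1/((89 + (1*(-1))*(-4))*(3*1) + p(-144, 296)) = 1/((89 + (1*(-1))*(-4))*(3*1) + (-144 + 296²)) = 1/((89 - 1*(-4))*3 + (-144 + 87616)) = 1/((89 + 4)*3 + 87472) = 1/(93*3 + 87472) = 1/(279 + 87472) = 1/87751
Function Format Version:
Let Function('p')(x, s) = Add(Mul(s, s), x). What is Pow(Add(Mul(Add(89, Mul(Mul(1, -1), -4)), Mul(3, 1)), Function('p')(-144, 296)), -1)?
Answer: Rational(1, 87751) ≈ 1.1396e-5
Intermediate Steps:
Function('p')(x, s) = Add(x, Pow(s, 2)) (Function('p')(x, s) = Add(Pow(s, 2), x) = Add(x, Pow(s, 2)))
Pow(Add(Mul(Add(89, Mul(Mul(1, -1), -4)), Mul(3, 1)), Function('p')(-144, 296)), -1) = Pow(Add(Mul(Add(89, Mul(Mul(1, -1), -4)), Mul(3, 1)), Add(-144, Pow(296, 2))), -1) = Pow(Add(Mul(Add(89, Mul(-1, -4)), 3), Add(-144, 87616)), -1) = Pow(Add(Mul(Add(89, 4), 3), 87472), -1) = Pow(Add(Mul(93, 3), 87472), -1) = Pow(Add(279, 87472), -1) = Pow(87751, -1) = Rational(1, 87751)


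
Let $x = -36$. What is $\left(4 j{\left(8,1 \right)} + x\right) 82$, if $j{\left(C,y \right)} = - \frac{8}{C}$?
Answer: $-3280$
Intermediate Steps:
$\left(4 j{\left(8,1 \right)} + x\right) 82 = \left(4 \left(- \frac{8}{8}\right) - 36\right) 82 = \left(4 \left(\left(-8\right) \frac{1}{8}\right) - 36\right) 82 = \left(4 \left(-1\right) - 36\right) 82 = \left(-4 - 36\right) 82 = \left(-40\right) 82 = -3280$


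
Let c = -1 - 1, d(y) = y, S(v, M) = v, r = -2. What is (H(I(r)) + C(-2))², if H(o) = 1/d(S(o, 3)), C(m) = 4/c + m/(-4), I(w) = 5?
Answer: 169/100 ≈ 1.6900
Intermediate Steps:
c = -2
C(m) = -2 - m/4 (C(m) = 4/(-2) + m/(-4) = 4*(-½) + m*(-¼) = -2 - m/4)
H(o) = 1/o
(H(I(r)) + C(-2))² = (1/5 + (-2 - ¼*(-2)))² = (⅕ + (-2 + ½))² = (⅕ - 3/2)² = (-13/10)² = 169/100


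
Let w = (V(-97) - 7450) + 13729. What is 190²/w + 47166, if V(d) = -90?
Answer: 291946474/6189 ≈ 47172.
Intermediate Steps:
w = 6189 (w = (-90 - 7450) + 13729 = -7540 + 13729 = 6189)
190²/w + 47166 = 190²/6189 + 47166 = 36100*(1/6189) + 47166 = 36100/6189 + 47166 = 291946474/6189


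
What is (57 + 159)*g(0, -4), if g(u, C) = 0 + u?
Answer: 0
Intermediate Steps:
g(u, C) = u
(57 + 159)*g(0, -4) = (57 + 159)*0 = 216*0 = 0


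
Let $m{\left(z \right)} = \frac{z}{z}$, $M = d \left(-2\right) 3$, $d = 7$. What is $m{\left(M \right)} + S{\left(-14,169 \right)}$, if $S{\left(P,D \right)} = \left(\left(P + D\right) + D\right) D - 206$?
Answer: $54551$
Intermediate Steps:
$S{\left(P,D \right)} = -206 + D \left(P + 2 D\right)$ ($S{\left(P,D \right)} = \left(\left(D + P\right) + D\right) D - 206 = \left(P + 2 D\right) D - 206 = D \left(P + 2 D\right) - 206 = -206 + D \left(P + 2 D\right)$)
$M = -42$ ($M = 7 \left(-2\right) 3 = \left(-14\right) 3 = -42$)
$m{\left(z \right)} = 1$
$m{\left(M \right)} + S{\left(-14,169 \right)} = 1 + \left(-206 + 2 \cdot 169^{2} + 169 \left(-14\right)\right) = 1 - -54550 = 1 + 54550 = 54551$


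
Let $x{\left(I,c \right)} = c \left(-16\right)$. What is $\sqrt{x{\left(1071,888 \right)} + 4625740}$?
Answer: $2 \sqrt{1152883} \approx 2147.4$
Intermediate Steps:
$x{\left(I,c \right)} = - 16 c$
$\sqrt{x{\left(1071,888 \right)} + 4625740} = \sqrt{\left(-16\right) 888 + 4625740} = \sqrt{-14208 + 4625740} = \sqrt{4611532} = 2 \sqrt{1152883}$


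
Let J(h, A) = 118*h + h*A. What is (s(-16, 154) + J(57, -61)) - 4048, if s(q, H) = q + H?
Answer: -661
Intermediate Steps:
s(q, H) = H + q
J(h, A) = 118*h + A*h
(s(-16, 154) + J(57, -61)) - 4048 = ((154 - 16) + 57*(118 - 61)) - 4048 = (138 + 57*57) - 4048 = (138 + 3249) - 4048 = 3387 - 4048 = -661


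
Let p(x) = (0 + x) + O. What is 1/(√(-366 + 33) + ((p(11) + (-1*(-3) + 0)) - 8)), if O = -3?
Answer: 1/114 - I*√37/114 ≈ 0.0087719 - 0.053358*I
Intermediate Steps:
p(x) = -3 + x (p(x) = (0 + x) - 3 = x - 3 = -3 + x)
1/(√(-366 + 33) + ((p(11) + (-1*(-3) + 0)) - 8)) = 1/(√(-366 + 33) + (((-3 + 11) + (-1*(-3) + 0)) - 8)) = 1/(√(-333) + ((8 + (3 + 0)) - 8)) = 1/(3*I*√37 + ((8 + 3) - 8)) = 1/(3*I*√37 + (11 - 8)) = 1/(3*I*√37 + 3) = 1/(3 + 3*I*√37)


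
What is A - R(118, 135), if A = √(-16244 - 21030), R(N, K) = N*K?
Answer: -15930 + I*√37274 ≈ -15930.0 + 193.06*I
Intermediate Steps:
R(N, K) = K*N
A = I*√37274 (A = √(-37274) = I*√37274 ≈ 193.06*I)
A - R(118, 135) = I*√37274 - 135*118 = I*√37274 - 1*15930 = I*√37274 - 15930 = -15930 + I*√37274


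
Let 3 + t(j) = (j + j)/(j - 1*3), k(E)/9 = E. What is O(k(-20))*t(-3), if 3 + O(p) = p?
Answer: 366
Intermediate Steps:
k(E) = 9*E
O(p) = -3 + p
t(j) = -3 + 2*j/(-3 + j) (t(j) = -3 + (j + j)/(j - 1*3) = -3 + (2*j)/(j - 3) = -3 + (2*j)/(-3 + j) = -3 + 2*j/(-3 + j))
O(k(-20))*t(-3) = (-3 + 9*(-20))*((9 - 1*(-3))/(-3 - 3)) = (-3 - 180)*((9 + 3)/(-6)) = -(-61)*12/2 = -183*(-2) = 366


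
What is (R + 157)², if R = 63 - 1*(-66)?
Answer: 81796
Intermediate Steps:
R = 129 (R = 63 + 66 = 129)
(R + 157)² = (129 + 157)² = 286² = 81796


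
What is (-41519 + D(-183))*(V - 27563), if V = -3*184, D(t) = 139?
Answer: 1163398700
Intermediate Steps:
V = -552
(-41519 + D(-183))*(V - 27563) = (-41519 + 139)*(-552 - 27563) = -41380*(-28115) = 1163398700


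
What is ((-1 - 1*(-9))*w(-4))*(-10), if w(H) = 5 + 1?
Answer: -480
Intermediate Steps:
w(H) = 6
((-1 - 1*(-9))*w(-4))*(-10) = ((-1 - 1*(-9))*6)*(-10) = ((-1 + 9)*6)*(-10) = (8*6)*(-10) = 48*(-10) = -480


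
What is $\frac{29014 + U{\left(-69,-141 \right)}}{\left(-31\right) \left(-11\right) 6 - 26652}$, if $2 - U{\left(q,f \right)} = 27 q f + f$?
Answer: $\frac{38921}{4101} \approx 9.4906$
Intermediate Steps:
$U{\left(q,f \right)} = 2 - f - 27 f q$ ($U{\left(q,f \right)} = 2 - \left(27 q f + f\right) = 2 - \left(27 f q + f\right) = 2 - \left(f + 27 f q\right) = 2 - f - 27 f q$)
$\frac{29014 + U{\left(-69,-141 \right)}}{\left(-31\right) \left(-11\right) 6 - 26652} = \frac{29014 - \left(-143 + 262683\right)}{\left(-31\right) \left(-11\right) 6 - 26652} = \frac{29014 + \left(2 + 141 - 262683\right)}{341 \cdot 6 - 26652} = \frac{29014 - 262540}{2046 - 26652} = - \frac{233526}{-24606} = \left(-233526\right) \left(- \frac{1}{24606}\right) = \frac{38921}{4101}$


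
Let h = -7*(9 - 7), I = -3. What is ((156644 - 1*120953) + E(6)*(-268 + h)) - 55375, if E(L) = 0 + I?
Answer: -18838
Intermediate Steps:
h = -14 (h = -7*2 = -14)
E(L) = -3 (E(L) = 0 - 3 = -3)
((156644 - 1*120953) + E(6)*(-268 + h)) - 55375 = ((156644 - 1*120953) - 3*(-268 - 14)) - 55375 = ((156644 - 120953) - 3*(-282)) - 55375 = (35691 + 846) - 55375 = 36537 - 55375 = -18838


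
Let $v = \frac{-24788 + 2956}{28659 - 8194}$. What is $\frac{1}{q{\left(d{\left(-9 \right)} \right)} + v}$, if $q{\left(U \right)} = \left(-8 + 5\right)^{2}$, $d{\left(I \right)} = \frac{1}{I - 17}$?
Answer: $\frac{20465}{162353} \approx 0.12605$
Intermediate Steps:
$v = - \frac{21832}{20465} \approx -1.0668$
$d{\left(I \right)} = \frac{1}{-17 + I}$
$q{\left(U \right)} = 9$ ($q{\left(U \right)} = \left(-3\right)^{2} = 9$)
$\frac{1}{q{\left(d{\left(-9 \right)} \right)} + v} = \frac{1}{9 - \frac{21832}{20465}} = \frac{1}{\frac{162353}{20465}} = \frac{20465}{162353}$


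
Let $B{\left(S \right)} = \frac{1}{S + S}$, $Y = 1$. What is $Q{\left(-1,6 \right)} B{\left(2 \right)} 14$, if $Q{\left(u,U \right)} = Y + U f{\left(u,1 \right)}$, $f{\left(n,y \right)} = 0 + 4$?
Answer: $\frac{175}{2} \approx 87.5$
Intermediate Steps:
$f{\left(n,y \right)} = 4$
$B{\left(S \right)} = \frac{1}{2 S}$
$Q{\left(u,U \right)} = 1 + 4 U$ ($Q{\left(u,U \right)} = 1 + U 4 = 1 + 4 U$)
$Q{\left(-1,6 \right)} B{\left(2 \right)} 14 = \left(1 + 4 \cdot 6\right) \frac{1}{2 \cdot 2} \cdot 14 = \left(1 + 24\right) \frac{1}{2} \cdot \frac{1}{2} \cdot 14 = 25 \cdot \frac{1}{4} \cdot 14 = \frac{25}{4} \cdot 14 = \frac{175}{2}$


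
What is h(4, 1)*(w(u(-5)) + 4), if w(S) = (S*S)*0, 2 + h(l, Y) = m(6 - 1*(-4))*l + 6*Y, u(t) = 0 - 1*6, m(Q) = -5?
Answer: -64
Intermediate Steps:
u(t) = -6 (u(t) = 0 - 6 = -6)
h(l, Y) = -2 - 5*l + 6*Y (h(l, Y) = -2 + (-5*l + 6*Y) = -2 - 5*l + 6*Y)
w(S) = 0 (w(S) = S²*0 = 0)
h(4, 1)*(w(u(-5)) + 4) = (-2 - 5*4 + 6*1)*(0 + 4) = (-2 - 20 + 6)*4 = -16*4 = -64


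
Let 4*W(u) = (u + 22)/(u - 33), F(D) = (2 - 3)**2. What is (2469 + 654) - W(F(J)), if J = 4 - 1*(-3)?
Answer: 399767/128 ≈ 3123.2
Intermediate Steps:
J = 7 (J = 4 + 3 = 7)
F(D) = 1 (F(D) = (-1)**2 = 1)
W(u) = (22 + u)/(4*(-33 + u)) (W(u) = ((u + 22)/(u - 33))/4 = ((22 + u)/(-33 + u))/4 = (22 + u)/(4*(-33 + u)))
(2469 + 654) - W(F(J)) = (2469 + 654) - (22 + 1)/(4*(-33 + 1)) = 3123 - 23/(4*(-32)) = 3123 - (-1)*23/(4*32) = 3123 - 1*(-23/128) = 3123 + 23/128 = 399767/128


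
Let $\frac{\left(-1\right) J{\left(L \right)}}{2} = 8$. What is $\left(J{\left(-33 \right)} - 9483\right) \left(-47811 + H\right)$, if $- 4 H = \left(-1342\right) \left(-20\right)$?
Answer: $517894979$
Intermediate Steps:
$H = -6710$ ($H = - \frac{\left(-1342\right) \left(-20\right)}{4} = \left(- \frac{1}{4}\right) 26840 = -6710$)
$J{\left(L \right)} = -16$ ($J{\left(L \right)} = \left(-2\right) 8 = -16$)
$\left(J{\left(-33 \right)} - 9483\right) \left(-47811 + H\right) = \left(-16 - 9483\right) \left(-47811 - 6710\right) = \left(-9499\right) \left(-54521\right) = 517894979$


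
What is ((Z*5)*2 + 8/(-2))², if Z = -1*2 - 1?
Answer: 1156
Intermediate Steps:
Z = -3 (Z = -2 - 1 = -3)
((Z*5)*2 + 8/(-2))² = (-3*5*2 + 8/(-2))² = (-15*2 + 8*(-½))² = (-30 - 4)² = (-34)² = 1156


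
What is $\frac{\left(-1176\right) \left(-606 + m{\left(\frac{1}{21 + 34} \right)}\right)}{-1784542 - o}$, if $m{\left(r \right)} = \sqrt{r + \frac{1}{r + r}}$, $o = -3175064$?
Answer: $\frac{7272}{14189} - \frac{6 \sqrt{332970}}{780395} \approx 0.50807$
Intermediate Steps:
$m{\left(r \right)} = \sqrt{r + \frac{1}{2 r}}$
$\frac{\left(-1176\right) \left(-606 + m{\left(\frac{1}{21 + 34} \right)}\right)}{-1784542 - o} = \frac{\left(-1176\right) \left(-606 + \frac{\sqrt{\frac{2}{\frac{1}{21 + 34}} + \frac{4}{21 + 34}}}{2}\right)}{-1784542 - -3175064} = \frac{\left(-1176\right) \left(-606 + \frac{\sqrt{\frac{2}{\frac{1}{55}} + \frac{4}{55}}}{2}\right)}{-1784542 + 3175064} = \frac{\left(-1176\right) \left(-606 + \frac{\sqrt{2 \frac{1}{\frac{1}{55}} + 4 \cdot \frac{1}{55}}}{2}\right)}{1390522} = - 1176 \left(-606 + \frac{\sqrt{2 \cdot 55 + \frac{4}{55}}}{2}\right) \frac{1}{1390522} = - 1176 \left(-606 + \frac{\sqrt{110 + \frac{4}{55}}}{2}\right) \frac{1}{1390522} = - 1176 \left(-606 + \frac{\sqrt{\frac{6054}{55}}}{2}\right) \frac{1}{1390522} = - 1176 \left(-606 + \frac{\frac{1}{55} \sqrt{332970}}{2}\right) \frac{1}{1390522} = - 1176 \left(-606 + \frac{\sqrt{332970}}{110}\right) \frac{1}{1390522} = \left(712656 - \frac{588 \sqrt{332970}}{55}\right) \frac{1}{1390522} = \frac{7272}{14189} - \frac{6 \sqrt{332970}}{780395}$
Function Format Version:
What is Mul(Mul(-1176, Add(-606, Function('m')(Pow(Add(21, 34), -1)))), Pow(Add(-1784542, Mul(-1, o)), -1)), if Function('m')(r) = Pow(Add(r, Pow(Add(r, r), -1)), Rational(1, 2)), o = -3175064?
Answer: Add(Rational(7272, 14189), Mul(Rational(-6, 780395), Pow(332970, Rational(1, 2)))) ≈ 0.50807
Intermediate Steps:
Function('m')(r) = Pow(Add(r, Mul(Rational(1, 2), Pow(r, -1))), Rational(1, 2)) (Function('m')(r) = Pow(Add(r, Pow(Mul(2, r), -1)), Rational(1, 2)) = Pow(Add(r, Mul(Rational(1, 2), Pow(r, -1))), Rational(1, 2)))
Mul(Mul(-1176, Add(-606, Function('m')(Pow(Add(21, 34), -1)))), Pow(Add(-1784542, Mul(-1, o)), -1)) = Mul(Mul(-1176, Add(-606, Mul(Rational(1, 2), Pow(Add(Mul(2, Pow(Pow(Add(21, 34), -1), -1)), Mul(4, Pow(Add(21, 34), -1))), Rational(1, 2))))), Pow(Add(-1784542, Mul(-1, -3175064)), -1)) = Mul(Mul(-1176, Add(-606, Mul(Rational(1, 2), Pow(Add(Mul(2, Pow(Pow(55, -1), -1)), Mul(4, Pow(55, -1))), Rational(1, 2))))), Pow(Add(-1784542, 3175064), -1)) = Mul(Mul(-1176, Add(-606, Mul(Rational(1, 2), Pow(Add(Mul(2, Pow(Rational(1, 55), -1)), Mul(4, Rational(1, 55))), Rational(1, 2))))), Pow(1390522, -1)) = Mul(Mul(-1176, Add(-606, Mul(Rational(1, 2), Pow(Add(Mul(2, 55), Rational(4, 55)), Rational(1, 2))))), Rational(1, 1390522)) = Mul(Mul(-1176, Add(-606, Mul(Rational(1, 2), Pow(Add(110, Rational(4, 55)), Rational(1, 2))))), Rational(1, 1390522)) = Mul(Mul(-1176, Add(-606, Mul(Rational(1, 2), Pow(Rational(6054, 55), Rational(1, 2))))), Rational(1, 1390522)) = Mul(Mul(-1176, Add(-606, Mul(Rational(1, 2), Mul(Rational(1, 55), Pow(332970, Rational(1, 2)))))), Rational(1, 1390522)) = Mul(Mul(-1176, Add(-606, Mul(Rational(1, 110), Pow(332970, Rational(1, 2))))), Rational(1, 1390522)) = Mul(Add(712656, Mul(Rational(-588, 55), Pow(332970, Rational(1, 2)))), Rational(1, 1390522)) = Add(Rational(7272, 14189), Mul(Rational(-6, 780395), Pow(332970, Rational(1, 2))))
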